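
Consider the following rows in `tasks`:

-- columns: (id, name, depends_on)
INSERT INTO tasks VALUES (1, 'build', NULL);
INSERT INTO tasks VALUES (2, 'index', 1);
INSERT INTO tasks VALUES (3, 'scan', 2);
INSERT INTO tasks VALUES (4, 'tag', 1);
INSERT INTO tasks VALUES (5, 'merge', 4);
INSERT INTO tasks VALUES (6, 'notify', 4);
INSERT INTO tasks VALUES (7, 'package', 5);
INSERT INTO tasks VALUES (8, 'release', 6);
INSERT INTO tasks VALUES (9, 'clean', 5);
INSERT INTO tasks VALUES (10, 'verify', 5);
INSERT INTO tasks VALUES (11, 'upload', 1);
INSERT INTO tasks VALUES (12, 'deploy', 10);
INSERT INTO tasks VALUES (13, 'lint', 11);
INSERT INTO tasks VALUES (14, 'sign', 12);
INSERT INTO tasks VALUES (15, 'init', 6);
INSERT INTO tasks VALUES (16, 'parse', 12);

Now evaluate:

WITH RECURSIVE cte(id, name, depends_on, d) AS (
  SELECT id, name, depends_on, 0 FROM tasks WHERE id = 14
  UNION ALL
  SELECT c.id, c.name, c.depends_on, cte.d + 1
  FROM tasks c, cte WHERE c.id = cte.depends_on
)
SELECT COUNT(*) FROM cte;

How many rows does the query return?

Base: id=14 (sign), depends_on=12, d 0.
Iteration 1: join on id=12 -> deploy (id 12, depends_on=10, d 1).
Iteration 2: join on id=10 -> verify (id 10, depends_on=5, d 2).
Iteration 3: join on id=5 -> merge (id 5, depends_on=4, d 3).
Iteration 4: join on id=4 -> tag (id 4, depends_on=1, d 4).
Iteration 5: join on id=1 -> build (id 1, depends_on=NULL, d 5).
Iteration 6: depends_on is NULL; no match; recursion stops.
Total rows emitted: 6.

6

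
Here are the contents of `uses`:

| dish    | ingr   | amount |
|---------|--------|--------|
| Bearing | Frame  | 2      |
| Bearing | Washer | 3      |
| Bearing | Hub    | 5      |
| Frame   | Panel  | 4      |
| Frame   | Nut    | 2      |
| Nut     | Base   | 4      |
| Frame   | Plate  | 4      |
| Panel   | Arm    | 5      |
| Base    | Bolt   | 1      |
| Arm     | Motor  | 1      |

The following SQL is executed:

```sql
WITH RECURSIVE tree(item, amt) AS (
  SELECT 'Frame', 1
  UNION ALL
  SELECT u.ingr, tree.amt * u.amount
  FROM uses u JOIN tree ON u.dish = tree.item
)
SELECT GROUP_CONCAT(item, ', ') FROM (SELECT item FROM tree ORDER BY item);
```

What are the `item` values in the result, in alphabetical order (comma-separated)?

Arm, Base, Bolt, Frame, Motor, Nut, Panel, Plate

Base: (Frame, amt=1).
Iteration 1: components of {Frame} -> Nut = 1*2 = 2, Panel = 1*4 = 4, Plate = 1*4 = 4.
Iteration 2: components of {Nut,Panel,Plate} -> Arm = 4*5 = 20, Base = 2*4 = 8.
Iteration 3: components of {Arm,Base} -> Bolt = 8*1 = 8, Motor = 20*1 = 20.
Iteration 4: no further components; recursion stops.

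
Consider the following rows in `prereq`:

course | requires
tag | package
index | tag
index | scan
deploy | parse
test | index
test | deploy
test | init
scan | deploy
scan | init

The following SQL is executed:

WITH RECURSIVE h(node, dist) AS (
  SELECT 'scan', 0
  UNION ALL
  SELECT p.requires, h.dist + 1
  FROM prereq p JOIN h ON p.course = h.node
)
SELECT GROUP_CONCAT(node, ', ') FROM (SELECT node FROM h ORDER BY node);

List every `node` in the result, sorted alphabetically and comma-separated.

Base: (scan, dist=0).
Iteration 1: edges from {scan} -> (deploy, dist=1), (init, dist=1).
Iteration 2: edges from {deploy,init} -> (parse, dist=2).
Iteration 3: no outgoing edges from {parse}; recursion stops.

deploy, init, parse, scan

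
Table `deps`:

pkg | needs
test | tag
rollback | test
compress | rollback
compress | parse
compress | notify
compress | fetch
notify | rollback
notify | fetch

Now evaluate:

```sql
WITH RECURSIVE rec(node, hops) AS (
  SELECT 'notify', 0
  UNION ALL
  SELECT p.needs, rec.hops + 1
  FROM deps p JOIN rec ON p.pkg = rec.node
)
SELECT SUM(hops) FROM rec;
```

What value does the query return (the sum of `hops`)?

7

Base: (notify, hops=0).
Iteration 1: edges from {notify} -> (fetch, hops=1), (rollback, hops=1).
Iteration 2: edges from {fetch,rollback} -> (test, hops=2).
Iteration 3: edges from {test} -> (tag, hops=3).
Iteration 4: no outgoing edges from {tag}; recursion stops.
SUM(hops) = 0 + 1 + 1 + 2 + 3 = 7.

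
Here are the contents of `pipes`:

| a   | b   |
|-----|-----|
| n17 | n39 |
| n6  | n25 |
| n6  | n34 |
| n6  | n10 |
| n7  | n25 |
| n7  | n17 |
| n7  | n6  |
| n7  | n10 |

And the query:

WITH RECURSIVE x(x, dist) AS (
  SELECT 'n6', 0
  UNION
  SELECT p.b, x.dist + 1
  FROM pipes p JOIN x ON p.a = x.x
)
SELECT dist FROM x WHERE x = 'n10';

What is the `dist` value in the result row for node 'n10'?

1

Base: (n6, dist=0).
Iteration 1: edges from {n6} -> (n10, dist=1), (n25, dist=1), (n34, dist=1).
Iteration 2: no outgoing edges from {n10,n25,n34}; recursion stops.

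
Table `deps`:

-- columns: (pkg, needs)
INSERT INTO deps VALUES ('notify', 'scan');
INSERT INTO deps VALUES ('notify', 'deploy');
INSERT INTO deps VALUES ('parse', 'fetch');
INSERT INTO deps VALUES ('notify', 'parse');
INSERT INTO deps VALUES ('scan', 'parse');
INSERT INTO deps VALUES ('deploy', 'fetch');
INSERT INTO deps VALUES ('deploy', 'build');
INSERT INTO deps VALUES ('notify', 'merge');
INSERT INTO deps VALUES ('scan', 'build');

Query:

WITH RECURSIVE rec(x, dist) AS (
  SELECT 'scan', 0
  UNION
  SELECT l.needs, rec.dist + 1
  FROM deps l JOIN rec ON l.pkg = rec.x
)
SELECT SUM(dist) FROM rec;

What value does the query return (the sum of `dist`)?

4

Base: (scan, dist=0).
Iteration 1: edges from {scan} -> (build, dist=1), (parse, dist=1).
Iteration 2: edges from {build,parse} -> (fetch, dist=2).
Iteration 3: no outgoing edges from {fetch}; recursion stops.
SUM(dist) = 0 + 1 + 1 + 2 = 4.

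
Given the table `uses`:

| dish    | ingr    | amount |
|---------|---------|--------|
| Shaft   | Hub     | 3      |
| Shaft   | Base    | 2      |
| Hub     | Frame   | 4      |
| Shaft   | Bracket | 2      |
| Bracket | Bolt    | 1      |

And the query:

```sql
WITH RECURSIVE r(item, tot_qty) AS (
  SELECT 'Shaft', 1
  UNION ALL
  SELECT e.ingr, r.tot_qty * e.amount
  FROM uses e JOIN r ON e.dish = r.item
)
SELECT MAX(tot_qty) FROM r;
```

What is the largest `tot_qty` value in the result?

Base: (Shaft, tot_qty=1).
Iteration 1: components of {Shaft} -> Base = 1*2 = 2, Bracket = 1*2 = 2, Hub = 1*3 = 3.
Iteration 2: components of {Base,Bracket,Hub} -> Bolt = 2*1 = 2, Frame = 3*4 = 12.
Iteration 3: no further components; recursion stops.
tot_qty values: 1, 3, 2, 2, 12, 2; the maximum is 12.

12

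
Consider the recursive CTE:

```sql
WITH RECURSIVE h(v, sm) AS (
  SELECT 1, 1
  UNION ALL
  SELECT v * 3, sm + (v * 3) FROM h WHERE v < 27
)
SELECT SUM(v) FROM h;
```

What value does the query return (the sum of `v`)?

Base: v=1, sm=1.
Iteration 1: 1 < 27 holds -> v = 1 * 3 = 3, sm = 1 + 3 = 4.
Iteration 2: 3 < 27 holds -> v = 3 * 3 = 9, sm = 4 + 9 = 13.
Iteration 3: 9 < 27 holds -> v = 9 * 3 = 27, sm = 13 + 27 = 40.
Iteration 4: 27 < 27 fails; recursion stops.
SUM(v) = 1 + 3 + 9 + 27 = 40.

40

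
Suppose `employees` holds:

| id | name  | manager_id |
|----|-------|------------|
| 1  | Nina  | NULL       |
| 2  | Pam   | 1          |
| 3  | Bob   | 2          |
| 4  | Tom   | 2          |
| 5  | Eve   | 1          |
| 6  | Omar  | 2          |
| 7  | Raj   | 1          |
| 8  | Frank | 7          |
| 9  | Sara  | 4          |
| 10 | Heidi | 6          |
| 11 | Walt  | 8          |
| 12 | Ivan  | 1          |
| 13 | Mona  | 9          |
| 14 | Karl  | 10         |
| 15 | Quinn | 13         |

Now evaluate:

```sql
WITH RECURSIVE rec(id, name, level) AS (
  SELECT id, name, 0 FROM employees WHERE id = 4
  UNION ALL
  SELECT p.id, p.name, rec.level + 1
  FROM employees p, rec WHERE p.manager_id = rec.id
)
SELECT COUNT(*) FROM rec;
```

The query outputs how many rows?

Base: id=4 (Tom) at level 0.
Iteration 1: rows with manager_id in {4} -> Sara (id 9, level 1).
Iteration 2: rows with manager_id in {9} -> Mona (id 13, level 2).
Iteration 3: rows with manager_id in {13} -> Quinn (id 15, level 3).
Iteration 4: no rows with manager_id in {15}; recursion stops.
Total rows emitted: 4.

4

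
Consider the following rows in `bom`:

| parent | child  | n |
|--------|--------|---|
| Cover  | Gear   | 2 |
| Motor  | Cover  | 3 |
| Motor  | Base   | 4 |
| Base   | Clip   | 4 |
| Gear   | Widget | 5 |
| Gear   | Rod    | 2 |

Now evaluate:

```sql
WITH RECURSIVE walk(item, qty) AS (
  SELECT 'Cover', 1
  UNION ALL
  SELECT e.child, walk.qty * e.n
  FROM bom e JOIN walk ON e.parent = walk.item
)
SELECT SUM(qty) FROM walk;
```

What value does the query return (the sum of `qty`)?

17

Base: (Cover, qty=1).
Iteration 1: components of {Cover} -> Gear = 1*2 = 2.
Iteration 2: components of {Gear} -> Rod = 2*2 = 4, Widget = 2*5 = 10.
Iteration 3: no further components; recursion stops.
SUM(qty) = 1 + 2 + 4 + 10 = 17.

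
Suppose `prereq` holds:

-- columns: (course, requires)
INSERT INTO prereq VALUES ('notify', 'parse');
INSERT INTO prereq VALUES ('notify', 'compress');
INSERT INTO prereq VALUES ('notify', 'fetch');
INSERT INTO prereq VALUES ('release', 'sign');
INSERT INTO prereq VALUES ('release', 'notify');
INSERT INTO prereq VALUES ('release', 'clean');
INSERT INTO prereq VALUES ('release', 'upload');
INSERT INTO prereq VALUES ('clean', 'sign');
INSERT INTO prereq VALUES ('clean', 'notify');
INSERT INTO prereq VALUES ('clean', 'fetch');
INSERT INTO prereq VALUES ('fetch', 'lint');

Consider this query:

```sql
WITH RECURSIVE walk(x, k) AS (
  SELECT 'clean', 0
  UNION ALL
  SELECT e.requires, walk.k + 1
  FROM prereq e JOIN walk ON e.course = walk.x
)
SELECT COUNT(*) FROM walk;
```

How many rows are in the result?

Base: (clean, k=0).
Iteration 1: edges from {clean} -> (fetch, k=1), (notify, k=1), (sign, k=1).
Iteration 2: edges from {fetch,notify,sign} -> (compress, k=2), (fetch, k=2), (lint, k=2), (parse, k=2).
Iteration 3: edges from {compress,fetch,lint,parse} -> (lint, k=3).
Iteration 4: no outgoing edges from {lint}; recursion stops.
Total rows emitted: 9.

9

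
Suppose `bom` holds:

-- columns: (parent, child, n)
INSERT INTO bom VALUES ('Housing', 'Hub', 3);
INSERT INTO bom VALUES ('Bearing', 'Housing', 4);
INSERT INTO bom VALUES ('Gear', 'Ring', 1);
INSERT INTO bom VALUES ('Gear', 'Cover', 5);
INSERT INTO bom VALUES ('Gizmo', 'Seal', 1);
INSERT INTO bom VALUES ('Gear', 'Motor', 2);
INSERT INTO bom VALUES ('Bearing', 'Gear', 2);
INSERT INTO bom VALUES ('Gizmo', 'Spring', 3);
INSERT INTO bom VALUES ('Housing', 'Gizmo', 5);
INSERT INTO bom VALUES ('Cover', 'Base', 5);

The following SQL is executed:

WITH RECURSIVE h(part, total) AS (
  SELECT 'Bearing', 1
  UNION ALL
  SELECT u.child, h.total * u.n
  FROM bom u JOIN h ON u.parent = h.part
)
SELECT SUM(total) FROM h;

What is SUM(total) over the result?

185

Base: (Bearing, total=1).
Iteration 1: components of {Bearing} -> Gear = 1*2 = 2, Housing = 1*4 = 4.
Iteration 2: components of {Gear,Housing} -> Cover = 2*5 = 10, Gizmo = 4*5 = 20, Hub = 4*3 = 12, Motor = 2*2 = 4, Ring = 2*1 = 2.
Iteration 3: components of {Cover,Gizmo,Hub,Motor,Ring} -> Base = 10*5 = 50, Seal = 20*1 = 20, Spring = 20*3 = 60.
Iteration 4: no further components; recursion stops.
SUM(total) = 1 + 4 + 2 + 20 + 12 + 4 + 2 + 10 + 60 + 20 + 50 = 185.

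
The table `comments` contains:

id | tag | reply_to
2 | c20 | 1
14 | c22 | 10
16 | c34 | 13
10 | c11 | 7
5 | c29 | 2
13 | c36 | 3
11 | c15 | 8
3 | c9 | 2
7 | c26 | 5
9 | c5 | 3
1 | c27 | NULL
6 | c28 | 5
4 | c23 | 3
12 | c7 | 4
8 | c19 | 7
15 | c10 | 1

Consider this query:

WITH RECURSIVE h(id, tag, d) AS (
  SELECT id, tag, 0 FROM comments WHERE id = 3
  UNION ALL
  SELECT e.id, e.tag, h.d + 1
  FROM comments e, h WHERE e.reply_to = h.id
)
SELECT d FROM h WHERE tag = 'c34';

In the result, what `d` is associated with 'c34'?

2

Base: id=3 (c9) at d 0.
Iteration 1: rows with reply_to in {3} -> c23 (id 4, d 1), c5 (id 9, d 1), c36 (id 13, d 1).
Iteration 2: rows with reply_to in {4,9,13} -> c7 (id 12, d 2), c34 (id 16, d 2).
Iteration 3: no rows with reply_to in {12,16}; recursion stops.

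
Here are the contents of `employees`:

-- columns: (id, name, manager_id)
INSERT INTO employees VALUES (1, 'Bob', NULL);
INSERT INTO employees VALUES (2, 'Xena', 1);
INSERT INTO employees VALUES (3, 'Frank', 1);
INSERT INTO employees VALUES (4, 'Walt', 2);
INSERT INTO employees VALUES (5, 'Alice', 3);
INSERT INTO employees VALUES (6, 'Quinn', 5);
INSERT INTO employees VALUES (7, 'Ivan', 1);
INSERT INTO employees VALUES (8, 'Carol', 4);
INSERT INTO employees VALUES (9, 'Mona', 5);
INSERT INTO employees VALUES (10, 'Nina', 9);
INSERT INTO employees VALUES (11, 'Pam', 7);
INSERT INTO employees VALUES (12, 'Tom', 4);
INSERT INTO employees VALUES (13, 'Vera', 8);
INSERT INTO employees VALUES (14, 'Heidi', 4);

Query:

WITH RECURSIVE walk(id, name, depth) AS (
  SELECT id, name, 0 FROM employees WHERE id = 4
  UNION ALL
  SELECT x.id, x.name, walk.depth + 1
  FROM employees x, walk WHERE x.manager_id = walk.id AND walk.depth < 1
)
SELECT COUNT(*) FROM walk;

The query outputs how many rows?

Base: id=4 (Walt) at depth 0.
Iteration 1: rows with manager_id in {4} -> Carol (id 8, depth 1), Tom (id 12, depth 1), Heidi (id 14, depth 1).
Iteration 2: depth < 1 fails for all current rows; recursion stops.
Total rows emitted: 4.

4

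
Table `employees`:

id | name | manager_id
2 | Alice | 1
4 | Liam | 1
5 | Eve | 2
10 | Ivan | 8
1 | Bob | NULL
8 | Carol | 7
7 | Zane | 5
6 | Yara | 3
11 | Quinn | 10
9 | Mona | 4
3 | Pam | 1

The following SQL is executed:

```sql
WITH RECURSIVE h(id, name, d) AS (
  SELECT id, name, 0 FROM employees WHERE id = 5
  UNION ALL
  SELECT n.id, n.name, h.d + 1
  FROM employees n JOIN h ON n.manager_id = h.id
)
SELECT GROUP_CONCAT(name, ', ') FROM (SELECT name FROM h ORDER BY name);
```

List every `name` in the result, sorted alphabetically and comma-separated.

Base: id=5 (Eve) at d 0.
Iteration 1: rows with manager_id in {5} -> Zane (id 7, d 1).
Iteration 2: rows with manager_id in {7} -> Carol (id 8, d 2).
Iteration 3: rows with manager_id in {8} -> Ivan (id 10, d 3).
Iteration 4: rows with manager_id in {10} -> Quinn (id 11, d 4).
Iteration 5: no rows with manager_id in {11}; recursion stops.

Carol, Eve, Ivan, Quinn, Zane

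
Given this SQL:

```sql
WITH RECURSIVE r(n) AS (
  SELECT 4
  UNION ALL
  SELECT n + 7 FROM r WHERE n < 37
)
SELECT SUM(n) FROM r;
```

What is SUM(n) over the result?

129

Base: n=4.
Iteration 1: 4 < 37 holds -> n = 4 + 7 = 11.
Iteration 2: 11 < 37 holds -> n = 11 + 7 = 18.
Iteration 3: 18 < 37 holds -> n = 18 + 7 = 25.
Iteration 4: 25 < 37 holds -> n = 25 + 7 = 32.
Iteration 5: 32 < 37 holds -> n = 32 + 7 = 39.
Iteration 6: 39 < 37 fails; recursion stops.
SUM(n) = 4 + 11 + 18 + 25 + 32 + 39 = 129.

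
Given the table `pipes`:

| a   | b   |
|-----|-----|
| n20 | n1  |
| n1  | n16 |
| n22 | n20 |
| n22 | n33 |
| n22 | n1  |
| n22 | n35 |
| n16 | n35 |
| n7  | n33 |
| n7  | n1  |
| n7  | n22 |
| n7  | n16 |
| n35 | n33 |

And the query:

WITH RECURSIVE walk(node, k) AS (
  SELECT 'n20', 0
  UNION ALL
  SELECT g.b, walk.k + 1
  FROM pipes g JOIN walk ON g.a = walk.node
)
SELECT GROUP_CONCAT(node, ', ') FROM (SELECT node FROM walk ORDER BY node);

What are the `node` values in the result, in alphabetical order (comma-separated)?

Base: (n20, k=0).
Iteration 1: edges from {n20} -> (n1, k=1).
Iteration 2: edges from {n1} -> (n16, k=2).
Iteration 3: edges from {n16} -> (n35, k=3).
Iteration 4: edges from {n35} -> (n33, k=4).
Iteration 5: no outgoing edges from {n33}; recursion stops.

n1, n16, n20, n33, n35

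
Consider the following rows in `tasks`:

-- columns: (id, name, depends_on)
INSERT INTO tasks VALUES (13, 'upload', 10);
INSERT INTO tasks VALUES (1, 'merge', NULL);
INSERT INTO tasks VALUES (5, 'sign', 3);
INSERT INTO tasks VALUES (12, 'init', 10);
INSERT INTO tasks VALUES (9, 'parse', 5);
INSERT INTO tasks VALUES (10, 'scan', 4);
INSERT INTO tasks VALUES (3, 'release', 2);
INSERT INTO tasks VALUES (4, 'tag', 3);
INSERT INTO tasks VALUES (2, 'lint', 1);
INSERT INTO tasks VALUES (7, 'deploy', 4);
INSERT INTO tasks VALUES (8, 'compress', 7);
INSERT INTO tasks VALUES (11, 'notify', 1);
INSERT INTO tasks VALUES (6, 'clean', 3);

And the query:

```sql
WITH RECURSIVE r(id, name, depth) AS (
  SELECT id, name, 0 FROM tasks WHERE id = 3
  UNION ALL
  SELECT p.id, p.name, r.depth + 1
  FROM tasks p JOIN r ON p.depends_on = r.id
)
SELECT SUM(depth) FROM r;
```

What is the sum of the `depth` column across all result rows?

18

Base: id=3 (release) at depth 0.
Iteration 1: rows with depends_on in {3} -> tag (id 4, depth 1), sign (id 5, depth 1), clean (id 6, depth 1).
Iteration 2: rows with depends_on in {4,5,6} -> deploy (id 7, depth 2), parse (id 9, depth 2), scan (id 10, depth 2).
Iteration 3: rows with depends_on in {7,9,10} -> compress (id 8, depth 3), init (id 12, depth 3), upload (id 13, depth 3).
Iteration 4: no rows with depends_on in {8,12,13}; recursion stops.
SUM(depth) = 0 + 1 + 1 + 1 + 2 + 2 + 2 + 3 + 3 + 3 = 18.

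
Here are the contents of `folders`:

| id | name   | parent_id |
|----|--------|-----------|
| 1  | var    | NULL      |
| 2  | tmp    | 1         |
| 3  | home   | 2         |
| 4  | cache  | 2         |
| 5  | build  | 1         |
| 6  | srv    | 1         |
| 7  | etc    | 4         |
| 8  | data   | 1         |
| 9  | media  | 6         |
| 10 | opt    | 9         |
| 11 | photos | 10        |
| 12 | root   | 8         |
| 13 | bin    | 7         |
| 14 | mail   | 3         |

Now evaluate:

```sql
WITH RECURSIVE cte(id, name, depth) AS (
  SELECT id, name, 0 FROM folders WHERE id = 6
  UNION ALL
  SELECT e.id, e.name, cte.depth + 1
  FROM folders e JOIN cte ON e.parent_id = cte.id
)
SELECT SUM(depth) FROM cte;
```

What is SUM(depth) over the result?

Base: id=6 (srv) at depth 0.
Iteration 1: rows with parent_id in {6} -> media (id 9, depth 1).
Iteration 2: rows with parent_id in {9} -> opt (id 10, depth 2).
Iteration 3: rows with parent_id in {10} -> photos (id 11, depth 3).
Iteration 4: no rows with parent_id in {11}; recursion stops.
SUM(depth) = 0 + 1 + 2 + 3 = 6.

6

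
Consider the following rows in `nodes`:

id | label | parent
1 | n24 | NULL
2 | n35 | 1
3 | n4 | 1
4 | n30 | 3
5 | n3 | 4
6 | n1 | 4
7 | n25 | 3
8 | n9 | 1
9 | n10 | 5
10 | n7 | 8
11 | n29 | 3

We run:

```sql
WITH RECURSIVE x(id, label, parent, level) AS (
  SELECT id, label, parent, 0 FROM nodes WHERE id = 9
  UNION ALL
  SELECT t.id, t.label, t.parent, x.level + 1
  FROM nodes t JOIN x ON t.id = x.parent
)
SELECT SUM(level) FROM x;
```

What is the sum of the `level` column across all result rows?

Base: id=9 (n10), parent=5, level 0.
Iteration 1: join on id=5 -> n3 (id 5, parent=4, level 1).
Iteration 2: join on id=4 -> n30 (id 4, parent=3, level 2).
Iteration 3: join on id=3 -> n4 (id 3, parent=1, level 3).
Iteration 4: join on id=1 -> n24 (id 1, parent=NULL, level 4).
Iteration 5: parent is NULL; no match; recursion stops.
SUM(level) = 0 + 1 + 2 + 3 + 4 = 10.

10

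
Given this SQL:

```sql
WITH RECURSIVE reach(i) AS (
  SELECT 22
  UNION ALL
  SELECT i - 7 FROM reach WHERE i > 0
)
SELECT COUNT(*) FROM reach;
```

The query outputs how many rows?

5

Base: i=22.
Iteration 1: 22 > 0 holds -> i = 22 - 7 = 15.
Iteration 2: 15 > 0 holds -> i = 15 - 7 = 8.
Iteration 3: 8 > 0 holds -> i = 8 - 7 = 1.
Iteration 4: 1 > 0 holds -> i = 1 - 7 = -6.
Iteration 5: -6 > 0 fails; recursion stops.
Total rows emitted: 5.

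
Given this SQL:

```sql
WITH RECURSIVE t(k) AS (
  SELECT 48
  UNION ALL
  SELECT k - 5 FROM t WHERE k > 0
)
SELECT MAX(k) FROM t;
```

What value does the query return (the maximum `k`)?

48

Base: k=48.
Iteration 1: 48 > 0 holds -> k = 48 - 5 = 43.
Iteration 2: 43 > 0 holds -> k = 43 - 5 = 38.
Iteration 3: 38 > 0 holds -> k = 38 - 5 = 33.
Iteration 4: 33 > 0 holds -> k = 33 - 5 = 28.
Iteration 5: 28 > 0 holds -> k = 28 - 5 = 23.
Iteration 6: 23 > 0 holds -> k = 23 - 5 = 18.
Iteration 7: 18 > 0 holds -> k = 18 - 5 = 13.
Iteration 8: 13 > 0 holds -> k = 13 - 5 = 8.
Iteration 9: 8 > 0 holds -> k = 8 - 5 = 3.
Iteration 10: 3 > 0 holds -> k = 3 - 5 = -2.
Iteration 11: -2 > 0 fails; recursion stops.
k values: 48, 43, 38, 33, 28, 23, 18, 13, 8, 3, -2; the maximum is 48.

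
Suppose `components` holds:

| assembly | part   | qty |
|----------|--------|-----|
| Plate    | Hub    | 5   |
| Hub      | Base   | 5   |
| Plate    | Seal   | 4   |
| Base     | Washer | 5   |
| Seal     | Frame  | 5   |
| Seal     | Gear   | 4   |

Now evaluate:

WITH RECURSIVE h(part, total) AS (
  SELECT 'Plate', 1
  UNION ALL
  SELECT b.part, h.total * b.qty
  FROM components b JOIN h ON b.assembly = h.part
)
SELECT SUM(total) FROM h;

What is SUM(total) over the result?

196

Base: (Plate, total=1).
Iteration 1: components of {Plate} -> Hub = 1*5 = 5, Seal = 1*4 = 4.
Iteration 2: components of {Hub,Seal} -> Base = 5*5 = 25, Frame = 4*5 = 20, Gear = 4*4 = 16.
Iteration 3: components of {Base,Frame,Gear} -> Washer = 25*5 = 125.
Iteration 4: no further components; recursion stops.
SUM(total) = 1 + 5 + 4 + 25 + 20 + 16 + 125 = 196.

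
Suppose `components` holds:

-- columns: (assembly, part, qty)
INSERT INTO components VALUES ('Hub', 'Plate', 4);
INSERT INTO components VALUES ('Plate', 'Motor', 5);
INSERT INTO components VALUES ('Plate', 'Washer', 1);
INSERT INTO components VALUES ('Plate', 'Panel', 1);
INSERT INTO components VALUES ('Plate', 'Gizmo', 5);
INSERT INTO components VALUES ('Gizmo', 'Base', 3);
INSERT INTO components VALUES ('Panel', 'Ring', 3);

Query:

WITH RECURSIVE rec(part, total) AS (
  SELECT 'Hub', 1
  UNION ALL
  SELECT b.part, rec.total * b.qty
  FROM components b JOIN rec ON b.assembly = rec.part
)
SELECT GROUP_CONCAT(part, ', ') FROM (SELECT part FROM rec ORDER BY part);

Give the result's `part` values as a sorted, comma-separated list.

Base, Gizmo, Hub, Motor, Panel, Plate, Ring, Washer

Base: (Hub, total=1).
Iteration 1: components of {Hub} -> Plate = 1*4 = 4.
Iteration 2: components of {Plate} -> Gizmo = 4*5 = 20, Motor = 4*5 = 20, Panel = 4*1 = 4, Washer = 4*1 = 4.
Iteration 3: components of {Gizmo,Motor,Panel,Washer} -> Base = 20*3 = 60, Ring = 4*3 = 12.
Iteration 4: no further components; recursion stops.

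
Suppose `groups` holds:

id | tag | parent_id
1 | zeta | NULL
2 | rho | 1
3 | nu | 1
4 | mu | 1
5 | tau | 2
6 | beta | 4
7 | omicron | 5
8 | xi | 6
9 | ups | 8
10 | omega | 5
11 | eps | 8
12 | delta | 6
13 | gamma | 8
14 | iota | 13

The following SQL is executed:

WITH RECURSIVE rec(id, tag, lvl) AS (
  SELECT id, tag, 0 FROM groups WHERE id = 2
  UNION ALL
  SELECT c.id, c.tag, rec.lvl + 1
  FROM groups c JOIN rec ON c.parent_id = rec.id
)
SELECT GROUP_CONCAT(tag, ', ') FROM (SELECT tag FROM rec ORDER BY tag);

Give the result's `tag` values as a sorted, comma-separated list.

Base: id=2 (rho) at lvl 0.
Iteration 1: rows with parent_id in {2} -> tau (id 5, lvl 1).
Iteration 2: rows with parent_id in {5} -> omicron (id 7, lvl 2), omega (id 10, lvl 2).
Iteration 3: no rows with parent_id in {7,10}; recursion stops.

omega, omicron, rho, tau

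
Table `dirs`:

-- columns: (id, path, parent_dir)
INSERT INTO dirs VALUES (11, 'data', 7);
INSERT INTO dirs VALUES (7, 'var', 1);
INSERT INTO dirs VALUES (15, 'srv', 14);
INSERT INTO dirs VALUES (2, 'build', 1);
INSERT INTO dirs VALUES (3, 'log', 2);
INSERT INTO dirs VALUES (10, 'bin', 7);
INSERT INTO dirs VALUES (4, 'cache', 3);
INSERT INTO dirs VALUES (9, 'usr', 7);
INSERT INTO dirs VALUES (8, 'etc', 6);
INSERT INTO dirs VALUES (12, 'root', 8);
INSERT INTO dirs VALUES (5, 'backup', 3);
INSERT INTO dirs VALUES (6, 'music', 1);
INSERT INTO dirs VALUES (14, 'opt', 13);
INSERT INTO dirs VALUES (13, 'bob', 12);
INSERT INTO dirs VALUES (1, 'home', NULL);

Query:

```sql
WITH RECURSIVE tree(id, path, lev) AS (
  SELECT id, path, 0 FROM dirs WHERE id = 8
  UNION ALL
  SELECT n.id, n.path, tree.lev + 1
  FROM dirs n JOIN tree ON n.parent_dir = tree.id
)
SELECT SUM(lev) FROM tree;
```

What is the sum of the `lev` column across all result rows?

10

Base: id=8 (etc) at lev 0.
Iteration 1: rows with parent_dir in {8} -> root (id 12, lev 1).
Iteration 2: rows with parent_dir in {12} -> bob (id 13, lev 2).
Iteration 3: rows with parent_dir in {13} -> opt (id 14, lev 3).
Iteration 4: rows with parent_dir in {14} -> srv (id 15, lev 4).
Iteration 5: no rows with parent_dir in {15}; recursion stops.
SUM(lev) = 0 + 1 + 2 + 3 + 4 = 10.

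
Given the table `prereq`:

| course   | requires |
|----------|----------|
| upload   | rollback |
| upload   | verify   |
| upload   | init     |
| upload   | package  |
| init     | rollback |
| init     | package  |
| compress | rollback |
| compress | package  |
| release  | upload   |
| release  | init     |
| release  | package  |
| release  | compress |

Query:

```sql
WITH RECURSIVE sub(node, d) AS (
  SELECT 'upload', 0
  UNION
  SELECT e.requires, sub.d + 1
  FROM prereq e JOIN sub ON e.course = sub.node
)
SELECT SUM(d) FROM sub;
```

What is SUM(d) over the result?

8

Base: (upload, d=0).
Iteration 1: edges from {upload} -> (init, d=1), (package, d=1), (rollback, d=1), (verify, d=1).
Iteration 2: edges from {init,package,rollback,verify} -> (package, d=2), (rollback, d=2).
Iteration 3: no outgoing edges from {package,rollback}; recursion stops.
SUM(d) = 0 + 1 + 1 + 1 + 1 + 2 + 2 = 8.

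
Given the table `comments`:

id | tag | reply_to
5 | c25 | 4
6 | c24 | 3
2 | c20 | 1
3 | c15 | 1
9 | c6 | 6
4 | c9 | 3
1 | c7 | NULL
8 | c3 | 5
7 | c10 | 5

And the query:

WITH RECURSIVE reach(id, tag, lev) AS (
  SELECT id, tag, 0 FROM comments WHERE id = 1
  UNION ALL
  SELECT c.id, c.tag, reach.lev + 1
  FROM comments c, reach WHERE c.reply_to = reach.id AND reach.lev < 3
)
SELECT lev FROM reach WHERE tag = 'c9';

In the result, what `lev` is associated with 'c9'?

2

Base: id=1 (c7) at lev 0.
Iteration 1: rows with reply_to in {1} -> c20 (id 2, lev 1), c15 (id 3, lev 1).
Iteration 2: rows with reply_to in {2,3} -> c9 (id 4, lev 2), c24 (id 6, lev 2).
Iteration 3: rows with reply_to in {4,6} -> c25 (id 5, lev 3), c6 (id 9, lev 3).
Iteration 4: lev < 3 fails for all current rows; recursion stops.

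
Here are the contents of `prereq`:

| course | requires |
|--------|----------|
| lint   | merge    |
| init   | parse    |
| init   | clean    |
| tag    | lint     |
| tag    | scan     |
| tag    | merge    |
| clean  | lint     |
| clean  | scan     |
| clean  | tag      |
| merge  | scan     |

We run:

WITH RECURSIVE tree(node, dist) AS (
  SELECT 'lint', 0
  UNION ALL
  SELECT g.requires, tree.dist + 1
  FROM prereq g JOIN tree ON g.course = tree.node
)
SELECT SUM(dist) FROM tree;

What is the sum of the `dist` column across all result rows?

Base: (lint, dist=0).
Iteration 1: edges from {lint} -> (merge, dist=1).
Iteration 2: edges from {merge} -> (scan, dist=2).
Iteration 3: no outgoing edges from {scan}; recursion stops.
SUM(dist) = 0 + 1 + 2 = 3.

3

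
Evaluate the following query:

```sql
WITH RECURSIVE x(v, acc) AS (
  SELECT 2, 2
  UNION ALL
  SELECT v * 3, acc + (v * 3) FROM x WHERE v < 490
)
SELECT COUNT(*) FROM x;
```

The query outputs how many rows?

Base: v=2, acc=2.
Iteration 1: 2 < 490 holds -> v = 2 * 3 = 6, acc = 2 + 6 = 8.
Iteration 2: 6 < 490 holds -> v = 6 * 3 = 18, acc = 8 + 18 = 26.
Iteration 3: 18 < 490 holds -> v = 18 * 3 = 54, acc = 26 + 54 = 80.
Iteration 4: 54 < 490 holds -> v = 54 * 3 = 162, acc = 80 + 162 = 242.
Iteration 5: 162 < 490 holds -> v = 162 * 3 = 486, acc = 242 + 486 = 728.
Iteration 6: 486 < 490 holds -> v = 486 * 3 = 1458, acc = 728 + 1458 = 2186.
Iteration 7: 1458 < 490 fails; recursion stops.
Total rows emitted: 7.

7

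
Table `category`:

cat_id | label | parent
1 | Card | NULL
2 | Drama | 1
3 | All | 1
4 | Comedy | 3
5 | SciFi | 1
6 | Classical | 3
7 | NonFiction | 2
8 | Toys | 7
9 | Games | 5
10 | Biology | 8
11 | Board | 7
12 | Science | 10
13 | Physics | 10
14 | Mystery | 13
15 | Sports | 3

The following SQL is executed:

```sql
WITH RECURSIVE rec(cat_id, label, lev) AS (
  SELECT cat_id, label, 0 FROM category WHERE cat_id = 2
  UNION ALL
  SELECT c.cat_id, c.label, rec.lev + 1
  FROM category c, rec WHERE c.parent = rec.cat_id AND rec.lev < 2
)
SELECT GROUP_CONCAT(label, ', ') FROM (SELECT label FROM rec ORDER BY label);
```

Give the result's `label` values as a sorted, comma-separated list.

Base: cat_id=2 (Drama) at lev 0.
Iteration 1: rows with parent in {2} -> NonFiction (id 7, lev 1).
Iteration 2: rows with parent in {7} -> Toys (id 8, lev 2), Board (id 11, lev 2).
Iteration 3: lev < 2 fails for all current rows; recursion stops.

Board, Drama, NonFiction, Toys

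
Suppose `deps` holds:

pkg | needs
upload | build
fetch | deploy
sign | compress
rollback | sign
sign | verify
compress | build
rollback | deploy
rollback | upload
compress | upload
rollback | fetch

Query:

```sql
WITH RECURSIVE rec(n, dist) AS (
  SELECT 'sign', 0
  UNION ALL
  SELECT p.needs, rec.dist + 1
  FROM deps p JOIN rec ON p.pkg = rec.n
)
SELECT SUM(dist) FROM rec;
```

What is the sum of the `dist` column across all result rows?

9

Base: (sign, dist=0).
Iteration 1: edges from {sign} -> (compress, dist=1), (verify, dist=1).
Iteration 2: edges from {compress,verify} -> (build, dist=2), (upload, dist=2).
Iteration 3: edges from {build,upload} -> (build, dist=3).
Iteration 4: no outgoing edges from {build}; recursion stops.
SUM(dist) = 0 + 1 + 1 + 2 + 2 + 3 = 9.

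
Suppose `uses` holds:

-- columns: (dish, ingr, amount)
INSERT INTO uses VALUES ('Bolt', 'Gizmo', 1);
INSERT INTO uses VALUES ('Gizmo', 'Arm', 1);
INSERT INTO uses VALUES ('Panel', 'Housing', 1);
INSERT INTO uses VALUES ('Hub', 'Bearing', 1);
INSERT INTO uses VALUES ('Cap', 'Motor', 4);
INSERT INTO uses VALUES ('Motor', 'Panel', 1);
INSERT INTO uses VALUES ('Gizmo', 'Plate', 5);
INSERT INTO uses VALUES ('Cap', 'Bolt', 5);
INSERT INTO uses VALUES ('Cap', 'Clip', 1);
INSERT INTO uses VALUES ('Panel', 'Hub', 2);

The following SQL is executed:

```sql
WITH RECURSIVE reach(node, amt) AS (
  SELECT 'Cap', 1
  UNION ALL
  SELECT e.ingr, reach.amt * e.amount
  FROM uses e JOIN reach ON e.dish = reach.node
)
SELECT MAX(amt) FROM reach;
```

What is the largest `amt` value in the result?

Base: (Cap, amt=1).
Iteration 1: components of {Cap} -> Bolt = 1*5 = 5, Clip = 1*1 = 1, Motor = 1*4 = 4.
Iteration 2: components of {Bolt,Clip,Motor} -> Gizmo = 5*1 = 5, Panel = 4*1 = 4.
Iteration 3: components of {Gizmo,Panel} -> Arm = 5*1 = 5, Housing = 4*1 = 4, Hub = 4*2 = 8, Plate = 5*5 = 25.
Iteration 4: components of {Arm,Housing,Hub,Plate} -> Bearing = 8*1 = 8.
Iteration 5: no further components; recursion stops.
amt values: 1, 5, 1, 4, 5, 4, 5, 25, 4, 8, 8; the maximum is 25.

25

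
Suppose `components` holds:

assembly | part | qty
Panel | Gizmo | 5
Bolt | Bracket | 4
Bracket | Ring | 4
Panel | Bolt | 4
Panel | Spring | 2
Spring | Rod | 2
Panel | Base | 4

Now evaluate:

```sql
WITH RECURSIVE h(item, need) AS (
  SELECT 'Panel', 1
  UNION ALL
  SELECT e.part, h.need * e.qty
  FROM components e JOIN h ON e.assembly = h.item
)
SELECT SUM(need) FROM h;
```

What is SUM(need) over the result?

100

Base: (Panel, need=1).
Iteration 1: components of {Panel} -> Base = 1*4 = 4, Bolt = 1*4 = 4, Gizmo = 1*5 = 5, Spring = 1*2 = 2.
Iteration 2: components of {Base,Bolt,Gizmo,Spring} -> Bracket = 4*4 = 16, Rod = 2*2 = 4.
Iteration 3: components of {Bracket,Rod} -> Ring = 16*4 = 64.
Iteration 4: no further components; recursion stops.
SUM(need) = 1 + 4 + 2 + 5 + 4 + 4 + 16 + 64 = 100.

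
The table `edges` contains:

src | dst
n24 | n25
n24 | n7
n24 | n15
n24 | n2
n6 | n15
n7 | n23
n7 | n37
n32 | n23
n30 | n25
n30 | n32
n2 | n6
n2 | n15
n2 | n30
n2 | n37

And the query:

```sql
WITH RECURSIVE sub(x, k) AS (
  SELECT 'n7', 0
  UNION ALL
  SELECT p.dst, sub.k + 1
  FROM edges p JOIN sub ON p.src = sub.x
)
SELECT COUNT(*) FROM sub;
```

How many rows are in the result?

3

Base: (n7, k=0).
Iteration 1: edges from {n7} -> (n23, k=1), (n37, k=1).
Iteration 2: no outgoing edges from {n23,n37}; recursion stops.
Total rows emitted: 3.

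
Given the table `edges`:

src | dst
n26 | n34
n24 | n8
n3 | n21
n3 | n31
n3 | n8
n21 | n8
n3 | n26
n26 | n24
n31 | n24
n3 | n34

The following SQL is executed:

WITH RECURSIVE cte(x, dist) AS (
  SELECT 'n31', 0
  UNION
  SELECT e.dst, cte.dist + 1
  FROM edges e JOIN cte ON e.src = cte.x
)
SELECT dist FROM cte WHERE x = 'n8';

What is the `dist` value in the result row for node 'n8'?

Base: (n31, dist=0).
Iteration 1: edges from {n31} -> (n24, dist=1).
Iteration 2: edges from {n24} -> (n8, dist=2).
Iteration 3: no outgoing edges from {n8}; recursion stops.

2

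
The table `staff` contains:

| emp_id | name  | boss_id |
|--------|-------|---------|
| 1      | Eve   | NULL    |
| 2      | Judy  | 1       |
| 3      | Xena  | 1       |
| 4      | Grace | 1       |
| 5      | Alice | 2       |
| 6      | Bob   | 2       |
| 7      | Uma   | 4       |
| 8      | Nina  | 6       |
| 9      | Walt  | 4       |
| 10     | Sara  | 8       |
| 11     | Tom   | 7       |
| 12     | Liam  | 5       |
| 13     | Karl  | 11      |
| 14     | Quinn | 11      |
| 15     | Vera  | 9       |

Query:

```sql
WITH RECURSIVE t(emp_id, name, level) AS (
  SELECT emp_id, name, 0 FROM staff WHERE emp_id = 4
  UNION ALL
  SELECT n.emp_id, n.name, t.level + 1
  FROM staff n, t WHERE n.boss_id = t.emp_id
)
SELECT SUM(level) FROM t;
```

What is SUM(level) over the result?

12

Base: emp_id=4 (Grace) at level 0.
Iteration 1: rows with boss_id in {4} -> Uma (id 7, level 1), Walt (id 9, level 1).
Iteration 2: rows with boss_id in {7,9} -> Tom (id 11, level 2), Vera (id 15, level 2).
Iteration 3: rows with boss_id in {11,15} -> Karl (id 13, level 3), Quinn (id 14, level 3).
Iteration 4: no rows with boss_id in {13,14}; recursion stops.
SUM(level) = 0 + 1 + 1 + 2 + 2 + 3 + 3 = 12.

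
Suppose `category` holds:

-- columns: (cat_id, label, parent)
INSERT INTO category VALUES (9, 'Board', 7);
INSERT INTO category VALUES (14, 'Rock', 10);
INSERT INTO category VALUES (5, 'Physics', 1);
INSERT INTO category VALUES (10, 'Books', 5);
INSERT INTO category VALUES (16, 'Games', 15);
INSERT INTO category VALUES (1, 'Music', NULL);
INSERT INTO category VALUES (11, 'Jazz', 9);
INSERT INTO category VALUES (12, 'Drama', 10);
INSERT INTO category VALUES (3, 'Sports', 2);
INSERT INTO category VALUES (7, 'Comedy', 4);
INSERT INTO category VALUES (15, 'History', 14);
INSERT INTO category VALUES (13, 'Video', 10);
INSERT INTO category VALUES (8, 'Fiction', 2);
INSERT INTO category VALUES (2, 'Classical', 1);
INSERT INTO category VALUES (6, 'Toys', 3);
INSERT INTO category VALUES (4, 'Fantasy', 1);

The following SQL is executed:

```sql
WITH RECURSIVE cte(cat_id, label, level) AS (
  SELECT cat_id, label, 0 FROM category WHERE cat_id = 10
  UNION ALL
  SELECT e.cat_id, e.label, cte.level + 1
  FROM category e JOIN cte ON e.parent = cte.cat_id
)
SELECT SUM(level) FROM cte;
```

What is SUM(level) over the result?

8

Base: cat_id=10 (Books) at level 0.
Iteration 1: rows with parent in {10} -> Drama (id 12, level 1), Video (id 13, level 1), Rock (id 14, level 1).
Iteration 2: rows with parent in {12,13,14} -> History (id 15, level 2).
Iteration 3: rows with parent in {15} -> Games (id 16, level 3).
Iteration 4: no rows with parent in {16}; recursion stops.
SUM(level) = 0 + 1 + 1 + 1 + 2 + 3 = 8.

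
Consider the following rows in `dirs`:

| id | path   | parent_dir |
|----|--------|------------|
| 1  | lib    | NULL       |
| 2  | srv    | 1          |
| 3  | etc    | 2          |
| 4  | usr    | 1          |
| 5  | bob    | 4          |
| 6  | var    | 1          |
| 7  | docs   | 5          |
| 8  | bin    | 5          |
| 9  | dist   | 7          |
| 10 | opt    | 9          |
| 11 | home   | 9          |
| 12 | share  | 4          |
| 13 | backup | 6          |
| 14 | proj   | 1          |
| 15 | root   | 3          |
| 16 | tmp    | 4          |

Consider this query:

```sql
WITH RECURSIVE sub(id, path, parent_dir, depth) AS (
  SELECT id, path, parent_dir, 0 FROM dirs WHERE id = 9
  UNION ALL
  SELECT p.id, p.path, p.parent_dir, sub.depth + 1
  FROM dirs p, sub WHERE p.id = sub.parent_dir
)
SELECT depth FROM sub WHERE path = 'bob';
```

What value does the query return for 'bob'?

2

Base: id=9 (dist), parent_dir=7, depth 0.
Iteration 1: join on id=7 -> docs (id 7, parent_dir=5, depth 1).
Iteration 2: join on id=5 -> bob (id 5, parent_dir=4, depth 2).
Iteration 3: join on id=4 -> usr (id 4, parent_dir=1, depth 3).
Iteration 4: join on id=1 -> lib (id 1, parent_dir=NULL, depth 4).
Iteration 5: parent_dir is NULL; no match; recursion stops.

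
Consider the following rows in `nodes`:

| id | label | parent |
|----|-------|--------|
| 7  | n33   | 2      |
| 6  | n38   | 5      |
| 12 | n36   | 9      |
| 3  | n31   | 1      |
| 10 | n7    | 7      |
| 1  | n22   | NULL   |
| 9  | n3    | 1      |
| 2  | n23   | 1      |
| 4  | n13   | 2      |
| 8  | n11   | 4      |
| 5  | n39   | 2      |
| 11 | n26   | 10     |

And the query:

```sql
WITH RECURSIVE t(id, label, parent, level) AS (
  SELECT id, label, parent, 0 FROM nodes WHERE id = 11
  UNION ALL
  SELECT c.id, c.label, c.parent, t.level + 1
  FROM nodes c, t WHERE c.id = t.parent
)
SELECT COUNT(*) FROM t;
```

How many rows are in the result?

5

Base: id=11 (n26), parent=10, level 0.
Iteration 1: join on id=10 -> n7 (id 10, parent=7, level 1).
Iteration 2: join on id=7 -> n33 (id 7, parent=2, level 2).
Iteration 3: join on id=2 -> n23 (id 2, parent=1, level 3).
Iteration 4: join on id=1 -> n22 (id 1, parent=NULL, level 4).
Iteration 5: parent is NULL; no match; recursion stops.
Total rows emitted: 5.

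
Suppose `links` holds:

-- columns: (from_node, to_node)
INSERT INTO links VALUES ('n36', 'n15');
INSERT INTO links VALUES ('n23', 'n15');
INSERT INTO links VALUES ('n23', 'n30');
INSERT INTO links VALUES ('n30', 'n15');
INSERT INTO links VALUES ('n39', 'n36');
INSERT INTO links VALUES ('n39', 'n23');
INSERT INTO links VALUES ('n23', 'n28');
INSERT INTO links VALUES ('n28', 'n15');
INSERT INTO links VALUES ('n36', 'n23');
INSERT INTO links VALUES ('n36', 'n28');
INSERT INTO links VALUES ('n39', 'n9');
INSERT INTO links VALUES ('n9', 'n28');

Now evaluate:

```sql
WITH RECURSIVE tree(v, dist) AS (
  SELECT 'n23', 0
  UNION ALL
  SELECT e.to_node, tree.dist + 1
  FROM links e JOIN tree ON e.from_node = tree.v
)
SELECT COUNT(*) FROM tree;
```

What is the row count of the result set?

Base: (n23, dist=0).
Iteration 1: edges from {n23} -> (n15, dist=1), (n28, dist=1), (n30, dist=1).
Iteration 2: edges from {n15,n28,n30} -> (n15, dist=2) x2. [UNION ALL keeps all 2 new rows, including repeats]
Iteration 3: no outgoing edges from {n15}; recursion stops.
Total rows emitted: 6.

6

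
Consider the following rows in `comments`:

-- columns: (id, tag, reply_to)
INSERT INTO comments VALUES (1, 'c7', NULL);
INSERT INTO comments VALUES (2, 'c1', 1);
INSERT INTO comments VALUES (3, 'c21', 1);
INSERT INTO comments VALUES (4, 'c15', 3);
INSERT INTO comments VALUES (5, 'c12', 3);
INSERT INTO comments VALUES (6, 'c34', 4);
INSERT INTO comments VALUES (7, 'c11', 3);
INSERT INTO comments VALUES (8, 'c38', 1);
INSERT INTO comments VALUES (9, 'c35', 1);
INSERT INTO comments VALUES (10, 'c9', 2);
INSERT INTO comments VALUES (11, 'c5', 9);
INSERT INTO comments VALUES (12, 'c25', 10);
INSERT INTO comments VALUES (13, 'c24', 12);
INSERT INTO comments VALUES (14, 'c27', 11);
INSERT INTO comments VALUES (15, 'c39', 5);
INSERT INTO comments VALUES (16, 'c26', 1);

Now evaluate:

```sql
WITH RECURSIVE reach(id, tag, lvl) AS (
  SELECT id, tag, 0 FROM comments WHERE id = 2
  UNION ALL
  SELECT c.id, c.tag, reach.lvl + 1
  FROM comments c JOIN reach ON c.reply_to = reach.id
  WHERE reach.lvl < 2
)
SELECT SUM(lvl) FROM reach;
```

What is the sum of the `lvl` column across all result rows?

Base: id=2 (c1) at lvl 0.
Iteration 1: rows with reply_to in {2} -> c9 (id 10, lvl 1).
Iteration 2: rows with reply_to in {10} -> c25 (id 12, lvl 2).
Iteration 3: lvl < 2 fails for all current rows; recursion stops.
SUM(lvl) = 0 + 1 + 2 = 3.

3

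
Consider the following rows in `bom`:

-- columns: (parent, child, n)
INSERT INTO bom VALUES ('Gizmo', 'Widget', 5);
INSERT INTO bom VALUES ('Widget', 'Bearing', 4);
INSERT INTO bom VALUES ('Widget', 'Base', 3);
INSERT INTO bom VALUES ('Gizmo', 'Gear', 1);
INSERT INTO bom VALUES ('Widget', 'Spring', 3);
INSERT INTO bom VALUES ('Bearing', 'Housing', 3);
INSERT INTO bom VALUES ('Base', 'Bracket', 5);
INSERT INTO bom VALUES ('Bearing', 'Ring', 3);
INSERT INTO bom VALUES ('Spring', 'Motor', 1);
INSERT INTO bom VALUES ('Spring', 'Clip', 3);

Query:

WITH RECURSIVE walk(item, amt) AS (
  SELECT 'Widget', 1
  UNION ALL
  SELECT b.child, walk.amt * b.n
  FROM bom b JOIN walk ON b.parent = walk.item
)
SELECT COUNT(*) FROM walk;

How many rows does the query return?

Base: (Widget, amt=1).
Iteration 1: components of {Widget} -> Base = 1*3 = 3, Bearing = 1*4 = 4, Spring = 1*3 = 3.
Iteration 2: components of {Base,Bearing,Spring} -> Bracket = 3*5 = 15, Clip = 3*3 = 9, Housing = 4*3 = 12, Motor = 3*1 = 3, Ring = 4*3 = 12.
Iteration 3: no further components; recursion stops.
Total rows emitted: 9.

9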